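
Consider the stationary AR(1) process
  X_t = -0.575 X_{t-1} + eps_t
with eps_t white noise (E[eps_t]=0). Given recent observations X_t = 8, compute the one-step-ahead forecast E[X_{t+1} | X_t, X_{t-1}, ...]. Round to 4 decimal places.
E[X_{t+1} \mid \mathcal F_t] = -4.6000

For an AR(p) model X_t = c + sum_i phi_i X_{t-i} + eps_t, the
one-step-ahead conditional mean is
  E[X_{t+1} | X_t, ...] = c + sum_i phi_i X_{t+1-i}.
Substitute known values:
  E[X_{t+1} | ...] = (-0.575) * (8)
                   = -4.6000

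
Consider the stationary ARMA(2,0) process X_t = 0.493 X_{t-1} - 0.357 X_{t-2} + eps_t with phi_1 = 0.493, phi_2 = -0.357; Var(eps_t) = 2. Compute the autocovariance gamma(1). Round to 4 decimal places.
\gamma(1) = 0.9594

Multiply the model equation by X_{t-k} and take expectations. With theta_0 = psi_0 = 1 and psi_j the MA(infinity) weights, this gives
  gamma(k) - sum_i phi_i gamma(k-i) = c_k,
  c_k = sigma^2 * sum_{j=k..q} theta_j psi_{j-k}   (c_k = 0 for k > q),
using gamma(-m) = gamma(m).
Pure AR (q = 0): c_0 = sigma^2 = 2, c_k = 0 for k >= 1.
Equations for k = 0, 1, 2 (AR order 2, c_2 = 0):
  (E0) gamma(0) = phi_1 gamma(1) + phi_2 gamma(2) + c_0
  (E1) gamma(1) = phi_1 gamma(0) + phi_2 gamma(1) + c_1
  (E2) gamma(2) = phi_1 gamma(1) + phi_2 gamma(0)
From (E1): gamma(1) = A gamma(0) + B with
  A = phi_1 / (1 - phi_2) = 0.493 / 1.357 = 0.363301,   B = c_1 / (1 - phi_2) = 0 / 1.357 = 0.
Insert (E2) into (E0): gamma(0) (1 - phi_2^2) = phi_1 (1 + phi_2) gamma(1) + c_0.
  phi_1 (1 + phi_2) = (0.493)(0.643) = 0.316999,   1 - phi_2^2 = 0.872551.
Replace gamma(1) by A gamma(0) + B and collect gamma(0):
  gamma(0) [0.872551 - (0.316999)(0.363301)] = c_0 = 2
  gamma(0) * 0.757385 = 2
  gamma(0) = 2 / 0.757385 = 2.640666.
  gamma(1) = A gamma(0) = (0.363301)(2.640666) = 0.959357.
Therefore gamma(1) = 0.9594 (to 4 decimal places).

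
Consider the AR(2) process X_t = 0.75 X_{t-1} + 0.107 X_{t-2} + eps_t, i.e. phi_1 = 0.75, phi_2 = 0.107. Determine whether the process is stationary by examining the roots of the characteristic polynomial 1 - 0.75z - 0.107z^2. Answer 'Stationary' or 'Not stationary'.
\text{Stationary}

The AR(p) characteristic polynomial is P(z) = 1 - 0.75z - 0.107z^2.
Stationarity requires all roots to lie outside the unit circle, i.e. |z| > 1 for every root.
Set 1 + (-0.75) z + (-0.107) z^2 = 0, i.e. a z^2 + b z + c = 0 with a = -0.107, b = -0.75, c = 1.
Discriminant D = b^2 - 4ac = (-0.75)^2 - 4*(-0.107)*1 = 0.5625 - (-0.428) = 0.9905.
D >= 0, so the roots are real: z = (-b +/- sqrt(D)) / (2a) = (0.75 +/- 0.995239) / (-0.214).
  z_1 = (0.75 + 0.995239) / (-0.214) = -8.1553,   |z_1| = 8.1553.
  z_2 = (0.75 - 0.995239) / (-0.214) = 1.146,   |z_2| = 1.146.
Moduli of all roots: 8.1553, 1.1460.
All moduli strictly greater than 1? Yes.
Verdict: Stationary.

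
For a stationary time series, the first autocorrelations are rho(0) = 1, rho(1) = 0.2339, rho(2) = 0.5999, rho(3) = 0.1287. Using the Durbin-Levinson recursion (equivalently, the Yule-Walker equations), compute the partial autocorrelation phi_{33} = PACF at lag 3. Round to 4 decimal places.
\phi_{33} = -0.1040

The PACF at lag k is phi_{kk}, the last component of the solution
to the Yule-Walker system G_k phi = r_k where
  (G_k)_{ij} = rho(|i - j|), (r_k)_i = rho(i), i,j = 1..k.
Equivalently, Durbin-Levinson gives phi_{kk} iteratively:
  phi_{11} = rho(1)
  phi_{kk} = [rho(k) - sum_{j=1..k-1} phi_{k-1,j} rho(k-j)]
            / [1 - sum_{j=1..k-1} phi_{k-1,j} rho(j)],
  phi_{k,j} = phi_{k-1,j} - phi_{kk} phi_{k-1,k-j},  j = 1..k-1.
Step k = 1:
  phi_11 = rho(1) = 0.2339.
Step k = 2:
  phi_22 = [rho(2) - phi_11 rho(1)] / [1 - phi_11 rho(1)] = [0.5999 - (0.2339)(0.2339)] / [1 - (0.2339)(0.2339)]
         = 0.54519079 / 0.94529079 = 0.576744.
  Update: phi_21 = phi_11 - phi_22 phi_11 = 0.2339 - (0.576744)(0.2339) = 0.099.
Step k = 3:
  phi_33 = [rho(3) - phi_21 rho(2) - phi_22 rho(1)] / [1 - phi_21 rho(1) - phi_22 rho(2)]
    numerator   = 0.1287 - (0.099)(0.5999) - (0.576744)(0.2339) = -0.06559027
    denominator = 1 - (0.099)(0.2339) - (0.576744)(0.5999) = 0.63085527
  phi_33 = -0.06559027 / 0.63085527 = -0.104.
Therefore phi_{33} = -0.1040.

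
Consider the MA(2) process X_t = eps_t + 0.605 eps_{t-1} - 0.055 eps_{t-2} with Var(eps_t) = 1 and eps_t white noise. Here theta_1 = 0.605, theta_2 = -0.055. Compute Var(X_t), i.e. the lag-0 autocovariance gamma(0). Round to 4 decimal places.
\gamma(0) = 1.3691

For an MA(q) process X_t = eps_t + sum_i theta_i eps_{t-i} with
Var(eps_t) = sigma^2, the variance is
  gamma(0) = sigma^2 * (1 + sum_i theta_i^2).
  sum_i theta_i^2 = (0.605)^2 + (-0.055)^2 = 0.366025 + 0.003025 = 0.36905.
  gamma(0) = 1 * (1 + 0.36905) = 1 * 1.36905 = 1.36905, which rounds to 1.3691.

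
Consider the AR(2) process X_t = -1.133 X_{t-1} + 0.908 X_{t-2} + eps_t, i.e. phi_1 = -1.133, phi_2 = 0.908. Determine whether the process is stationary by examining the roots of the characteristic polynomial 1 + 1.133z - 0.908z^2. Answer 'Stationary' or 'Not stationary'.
\text{Not stationary}

The AR(p) characteristic polynomial is P(z) = 1 + 1.133z - 0.908z^2.
Stationarity requires all roots to lie outside the unit circle, i.e. |z| > 1 for every root.
Set 1 + (1.133) z + (-0.908) z^2 = 0, i.e. a z^2 + b z + c = 0 with a = -0.908, b = 1.133, c = 1.
Discriminant D = b^2 - 4ac = (1.133)^2 - 4*(-0.908)*1 = 1.283689 - (-3.632) = 4.915689.
D >= 0, so the roots are real: z = (-b +/- sqrt(D)) / (2a) = (-1.133 +/- 2.217135) / (-1.816).
  z_1 = (-1.133 + 2.217135) / (-1.816) = -0.597,   |z_1| = 0.597.
  z_2 = (-1.133 - 2.217135) / (-1.816) = 1.8448,   |z_2| = 1.8448.
Moduli of all roots: 0.5970, 1.8448.
All moduli strictly greater than 1? No.
Verdict: Not stationary.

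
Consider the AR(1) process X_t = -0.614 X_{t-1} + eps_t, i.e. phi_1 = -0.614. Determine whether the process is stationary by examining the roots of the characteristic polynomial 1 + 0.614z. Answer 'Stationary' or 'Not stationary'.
\text{Stationary}

The AR(p) characteristic polynomial is P(z) = 1 + 0.614z.
Stationarity requires all roots to lie outside the unit circle, i.e. |z| > 1 for every root.
This is linear in z: 1 + (0.614) z = 0  =>  z = -1/(0.614) = -1.628664,  |z| = 1.628664.
Moduli of all roots: 1.6287.
All moduli strictly greater than 1? Yes.
Verdict: Stationary.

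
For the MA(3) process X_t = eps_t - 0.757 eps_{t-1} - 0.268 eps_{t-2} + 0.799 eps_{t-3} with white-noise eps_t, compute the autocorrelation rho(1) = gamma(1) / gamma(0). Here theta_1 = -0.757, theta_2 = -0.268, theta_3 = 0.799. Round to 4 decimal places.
\rho(1) = -0.3365

For an MA(q) process with theta_0 = 1, the autocovariance is
  gamma(k) = sigma^2 * sum_{i=0..q-k} theta_i * theta_{i+k},
and rho(k) = gamma(k) / gamma(0). Sigma^2 cancels.
  numerator   = (1)*(-0.757) + (-0.757)*(-0.268) + (-0.268)*(0.799) = -0.768256.
  denominator = (1)^2 + (-0.757)^2 + (-0.268)^2 + (0.799)^2 = 2.283274.
  rho(1) = -0.768256 / 2.283274 = -0.3365.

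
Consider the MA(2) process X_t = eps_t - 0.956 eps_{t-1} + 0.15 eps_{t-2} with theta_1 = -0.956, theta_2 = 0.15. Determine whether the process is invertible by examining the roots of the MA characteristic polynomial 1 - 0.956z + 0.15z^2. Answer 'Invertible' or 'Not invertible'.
\text{Invertible}

The MA(q) characteristic polynomial is P(z) = 1 - 0.956z + 0.15z^2.
Invertibility requires all roots to lie outside the unit circle, i.e. |z| > 1 for every root.
Set 1 + (-0.956) z + (0.15) z^2 = 0, i.e. a z^2 + b z + c = 0 with a = 0.15, b = -0.956, c = 1.
Discriminant D = b^2 - 4ac = (-0.956)^2 - 4*(0.15)*1 = 0.913936 - (0.6) = 0.313936.
D >= 0, so the roots are real: z = (-b +/- sqrt(D)) / (2a) = (0.956 +/- 0.5603) / (0.3).
  z_1 = (0.956 + 0.5603) / (0.3) = 5.0543,   |z_1| = 5.0543.
  z_2 = (0.956 - 0.5603) / (0.3) = 1.319,   |z_2| = 1.319.
Moduli of all roots: 5.0543, 1.3190.
All moduli strictly greater than 1? Yes.
Verdict: Invertible.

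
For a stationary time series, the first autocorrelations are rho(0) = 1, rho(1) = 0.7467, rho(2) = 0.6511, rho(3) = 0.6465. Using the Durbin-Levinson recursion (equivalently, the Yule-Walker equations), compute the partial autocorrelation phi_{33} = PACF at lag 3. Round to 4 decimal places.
\phi_{33} = 0.2490

The PACF at lag k is phi_{kk}, the last component of the solution
to the Yule-Walker system G_k phi = r_k where
  (G_k)_{ij} = rho(|i - j|), (r_k)_i = rho(i), i,j = 1..k.
Equivalently, Durbin-Levinson gives phi_{kk} iteratively:
  phi_{11} = rho(1)
  phi_{kk} = [rho(k) - sum_{j=1..k-1} phi_{k-1,j} rho(k-j)]
            / [1 - sum_{j=1..k-1} phi_{k-1,j} rho(j)],
  phi_{k,j} = phi_{k-1,j} - phi_{kk} phi_{k-1,k-j},  j = 1..k-1.
Step k = 1:
  phi_11 = rho(1) = 0.7467.
Step k = 2:
  phi_22 = [rho(2) - phi_11 rho(1)] / [1 - phi_11 rho(1)] = [0.6511 - (0.7467)(0.7467)] / [1 - (0.7467)(0.7467)]
         = 0.09353911 / 0.44243911 = 0.211417.
  Update: phi_21 = phi_11 - phi_22 phi_11 = 0.7467 - (0.211417)(0.7467) = 0.588835.
Step k = 3:
  phi_33 = [rho(3) - phi_21 rho(2) - phi_22 rho(1)] / [1 - phi_21 rho(1) - phi_22 rho(2)]
    numerator   = 0.6465 - (0.588835)(0.6511) - (0.211417)(0.7467) = 0.10524453
    denominator = 1 - (0.588835)(0.7467) - (0.211417)(0.6511) = 0.42266336
  phi_33 = 0.10524453 / 0.42266336 = 0.249.
Therefore phi_{33} = 0.2490.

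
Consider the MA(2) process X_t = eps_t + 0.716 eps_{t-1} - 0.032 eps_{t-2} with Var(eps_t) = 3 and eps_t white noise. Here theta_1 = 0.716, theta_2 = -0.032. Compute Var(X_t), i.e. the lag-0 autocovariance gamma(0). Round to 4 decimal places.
\gamma(0) = 4.5410

For an MA(q) process X_t = eps_t + sum_i theta_i eps_{t-i} with
Var(eps_t) = sigma^2, the variance is
  gamma(0) = sigma^2 * (1 + sum_i theta_i^2).
  sum_i theta_i^2 = (0.716)^2 + (-0.032)^2 = 0.512656 + 0.001024 = 0.51368.
  gamma(0) = 3 * (1 + 0.51368) = 3 * 1.51368 = 4.54104, which rounds to 4.5410.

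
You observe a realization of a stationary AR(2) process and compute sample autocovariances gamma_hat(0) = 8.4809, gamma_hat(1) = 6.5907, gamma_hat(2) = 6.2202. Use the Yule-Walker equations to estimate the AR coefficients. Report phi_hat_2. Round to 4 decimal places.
\hat\phi_{2} = 0.3270

The Yule-Walker equations for an AR(p) process read, in matrix form,
  Gamma_p phi = r_p,   with   (Gamma_p)_{ij} = gamma(|i - j|),
                       (r_p)_i = gamma(i),   i,j = 1..p.
Substitute the sample gammas (Toeplitz matrix and right-hand side of size 2):
  Gamma_p = [[8.4809, 6.5907], [6.5907, 8.4809]]
  r_p     = [6.5907, 6.2202]
Written out:
  8.4809 phi_1 + 6.5907 phi_2 = 6.5907
  6.5907 phi_1 + 8.4809 phi_2 = 6.2202
Solve by Cramer's rule:
  det = gamma(0)^2 - gamma(1)^2 = (8.4809)^2 - (6.5907)^2 = 71.92566481 - 43.43732649 = 28.48833832
  phi_hat_1 = [gamma(1) gamma(0) - gamma(1) gamma(2)] / det = [(6.5907)(8.4809) - (6.5907)(6.2202)] / 28.48833832 = 14.89959549 / 28.48833832 = 0.523
  phi_hat_2 = [gamma(0) gamma(2) - gamma(1)^2] / det = [(8.4809)(6.2202) - (6.5907)^2] / 28.48833832 = 9.31556769 / 28.48833832 = 0.327
So phi_hat = [0.5230, 0.3270].
Therefore phi_hat_2 = 0.3270.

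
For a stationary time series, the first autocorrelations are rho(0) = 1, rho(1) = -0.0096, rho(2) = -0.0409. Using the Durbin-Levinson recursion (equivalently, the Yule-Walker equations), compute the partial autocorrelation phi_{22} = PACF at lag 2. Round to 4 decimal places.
\phi_{22} = -0.0410

The PACF at lag k is phi_{kk}, the last component of the solution
to the Yule-Walker system G_k phi = r_k where
  (G_k)_{ij} = rho(|i - j|), (r_k)_i = rho(i), i,j = 1..k.
Equivalently, Durbin-Levinson gives phi_{kk} iteratively:
  phi_{11} = rho(1)
  phi_{kk} = [rho(k) - sum_{j=1..k-1} phi_{k-1,j} rho(k-j)]
            / [1 - sum_{j=1..k-1} phi_{k-1,j} rho(j)],
  phi_{k,j} = phi_{k-1,j} - phi_{kk} phi_{k-1,k-j},  j = 1..k-1.
Step k = 1:
  phi_11 = rho(1) = -0.0096.
Step k = 2:
  phi_22 = [rho(2) - phi_11 rho(1)] / [1 - phi_11 rho(1)] = [-0.0409 - (-0.0096)(-0.0096)] / [1 - (-0.0096)(-0.0096)]
         = -0.04099216 / 0.99990784 = -0.041.
Therefore phi_{22} = -0.0410.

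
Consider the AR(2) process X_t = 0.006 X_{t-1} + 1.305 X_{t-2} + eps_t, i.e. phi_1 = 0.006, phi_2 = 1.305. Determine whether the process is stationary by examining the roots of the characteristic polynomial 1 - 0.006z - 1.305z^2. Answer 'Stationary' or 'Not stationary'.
\text{Not stationary}

The AR(p) characteristic polynomial is P(z) = 1 - 0.006z - 1.305z^2.
Stationarity requires all roots to lie outside the unit circle, i.e. |z| > 1 for every root.
Set 1 + (-0.006) z + (-1.305) z^2 = 0, i.e. a z^2 + b z + c = 0 with a = -1.305, b = -0.006, c = 1.
Discriminant D = b^2 - 4ac = (-0.006)^2 - 4*(-1.305)*1 = 0.000036 - (-5.22) = 5.220036.
D >= 0, so the roots are real: z = (-b +/- sqrt(D)) / (2a) = (0.006 +/- 2.28474) / (-2.61).
  z_1 = (0.006 + 2.28474) / (-2.61) = -0.8777,   |z_1| = 0.8777.
  z_2 = (0.006 - 2.28474) / (-2.61) = 0.8731,   |z_2| = 0.8731.
Moduli of all roots: 0.8777, 0.8731.
All moduli strictly greater than 1? No.
Verdict: Not stationary.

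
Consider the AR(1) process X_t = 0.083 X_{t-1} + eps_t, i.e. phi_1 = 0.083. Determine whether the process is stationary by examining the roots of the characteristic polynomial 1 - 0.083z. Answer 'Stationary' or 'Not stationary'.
\text{Stationary}

The AR(p) characteristic polynomial is P(z) = 1 - 0.083z.
Stationarity requires all roots to lie outside the unit circle, i.e. |z| > 1 for every root.
This is linear in z: 1 + (-0.083) z = 0  =>  z = -1/(-0.083) = 12.048193,  |z| = 12.048193.
Moduli of all roots: 12.0482.
All moduli strictly greater than 1? Yes.
Verdict: Stationary.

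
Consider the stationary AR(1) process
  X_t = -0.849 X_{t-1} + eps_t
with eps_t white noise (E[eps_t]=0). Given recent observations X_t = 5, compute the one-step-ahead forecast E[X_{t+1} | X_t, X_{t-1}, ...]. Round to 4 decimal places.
E[X_{t+1} \mid \mathcal F_t] = -4.2450

For an AR(p) model X_t = c + sum_i phi_i X_{t-i} + eps_t, the
one-step-ahead conditional mean is
  E[X_{t+1} | X_t, ...] = c + sum_i phi_i X_{t+1-i}.
Substitute known values:
  E[X_{t+1} | ...] = (-0.849) * (5)
                   = -4.2450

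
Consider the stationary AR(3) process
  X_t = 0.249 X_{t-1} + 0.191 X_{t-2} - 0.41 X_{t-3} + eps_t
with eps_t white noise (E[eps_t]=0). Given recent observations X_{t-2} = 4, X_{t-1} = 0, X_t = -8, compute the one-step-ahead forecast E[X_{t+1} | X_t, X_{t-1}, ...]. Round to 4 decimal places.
E[X_{t+1} \mid \mathcal F_t] = -3.6320

For an AR(p) model X_t = c + sum_i phi_i X_{t-i} + eps_t, the
one-step-ahead conditional mean is
  E[X_{t+1} | X_t, ...] = c + sum_i phi_i X_{t+1-i}.
Substitute known values:
  E[X_{t+1} | ...] = (0.249) * (-8) + (0.191) * (0) + (-0.41) * (4)
                   = -3.6320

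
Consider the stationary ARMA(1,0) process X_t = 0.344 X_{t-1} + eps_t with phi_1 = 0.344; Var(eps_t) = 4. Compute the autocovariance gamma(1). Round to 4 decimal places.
\gamma(1) = 1.5607

Multiply the model equation by X_{t-k} and take expectations. With theta_0 = psi_0 = 1 and psi_j the MA(infinity) weights, this gives
  gamma(k) - sum_i phi_i gamma(k-i) = c_k,
  c_k = sigma^2 * sum_{j=k..q} theta_j psi_{j-k}   (c_k = 0 for k > q),
using gamma(-m) = gamma(m).
Pure AR (q = 0): c_0 = sigma^2 = 4, c_k = 0 for k >= 1.
Equations for k = 0 and k = 1 (AR order 1):
  gamma(0) = phi_1 gamma(1) + c_0
  gamma(1) = phi_1 gamma(0) + c_1
Substituting the second into the first: gamma(0) (1 - phi_1^2) = c_0 + phi_1 c_1, so
  gamma(0) = c_0 / (1 - phi_1^2) = 4 / (1 - (0.344)^2) = 4 / 0.881664 = 4.536876.
  gamma(1) = phi_1 gamma(0) = (0.344)(4.536876) = 1.560685.
Therefore gamma(1) = 1.5607 (to 4 decimal places).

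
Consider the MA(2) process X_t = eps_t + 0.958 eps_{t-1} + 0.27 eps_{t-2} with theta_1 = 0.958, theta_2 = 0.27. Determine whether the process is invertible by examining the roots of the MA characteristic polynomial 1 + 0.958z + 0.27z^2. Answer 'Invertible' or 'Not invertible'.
\text{Invertible}

The MA(q) characteristic polynomial is P(z) = 1 + 0.958z + 0.27z^2.
Invertibility requires all roots to lie outside the unit circle, i.e. |z| > 1 for every root.
Set 1 + (0.958) z + (0.27) z^2 = 0, i.e. a z^2 + b z + c = 0 with a = 0.27, b = 0.958, c = 1.
Discriminant D = b^2 - 4ac = (0.958)^2 - 4*(0.27)*1 = 0.917764 - (1.08) = -0.162236.
D < 0, so the roots are the complex-conjugate pair z = (-b +/- i sqrt(-D)) / (2a) = -1.7741 +/- 0.7459i.
For a conjugate pair |z|^2 = z * conj(z) = (product of roots) = c/a = 1/(0.27) = 3.703704, so |z| = sqrt(3.703704) = 1.9245 for both roots.
Moduli of all roots: 1.9245, 1.9245.
All moduli strictly greater than 1? Yes.
Verdict: Invertible.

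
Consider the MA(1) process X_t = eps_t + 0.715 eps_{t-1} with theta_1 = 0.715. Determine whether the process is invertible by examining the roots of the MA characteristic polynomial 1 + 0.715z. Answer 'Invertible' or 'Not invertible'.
\text{Invertible}

The MA(q) characteristic polynomial is P(z) = 1 + 0.715z.
Invertibility requires all roots to lie outside the unit circle, i.e. |z| > 1 for every root.
This is linear in z: 1 + (0.715) z = 0  =>  z = -1/(0.715) = -1.398601,  |z| = 1.398601.
Moduli of all roots: 1.3986.
All moduli strictly greater than 1? Yes.
Verdict: Invertible.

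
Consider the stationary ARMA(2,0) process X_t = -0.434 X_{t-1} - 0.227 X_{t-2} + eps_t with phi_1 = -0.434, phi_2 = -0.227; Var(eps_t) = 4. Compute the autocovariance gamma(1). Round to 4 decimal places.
\gamma(1) = -1.7050

Multiply the model equation by X_{t-k} and take expectations. With theta_0 = psi_0 = 1 and psi_j the MA(infinity) weights, this gives
  gamma(k) - sum_i phi_i gamma(k-i) = c_k,
  c_k = sigma^2 * sum_{j=k..q} theta_j psi_{j-k}   (c_k = 0 for k > q),
using gamma(-m) = gamma(m).
Pure AR (q = 0): c_0 = sigma^2 = 4, c_k = 0 for k >= 1.
Equations for k = 0, 1, 2 (AR order 2, c_2 = 0):
  (E0) gamma(0) = phi_1 gamma(1) + phi_2 gamma(2) + c_0
  (E1) gamma(1) = phi_1 gamma(0) + phi_2 gamma(1) + c_1
  (E2) gamma(2) = phi_1 gamma(1) + phi_2 gamma(0)
From (E1): gamma(1) = A gamma(0) + B with
  A = phi_1 / (1 - phi_2) = -0.434 / 1.227 = -0.353708,   B = c_1 / (1 - phi_2) = 0 / 1.227 = 0.
Insert (E2) into (E0): gamma(0) (1 - phi_2^2) = phi_1 (1 + phi_2) gamma(1) + c_0.
  phi_1 (1 + phi_2) = (-0.434)(0.773) = -0.335482,   1 - phi_2^2 = 0.948471.
Replace gamma(1) by A gamma(0) + B and collect gamma(0):
  gamma(0) [0.948471 - (-0.335482)(-0.353708)] = c_0 = 4
  gamma(0) * 0.829808 = 4
  gamma(0) = 4 / 0.829808 = 4.820391.
  gamma(1) = A gamma(0) = (-0.353708)(4.820391) = -1.705012.
Therefore gamma(1) = -1.7050 (to 4 decimal places).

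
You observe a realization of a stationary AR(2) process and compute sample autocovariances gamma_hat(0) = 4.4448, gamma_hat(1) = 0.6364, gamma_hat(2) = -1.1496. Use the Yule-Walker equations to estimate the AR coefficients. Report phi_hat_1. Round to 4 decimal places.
\hat\phi_{1} = 0.1840

The Yule-Walker equations for an AR(p) process read, in matrix form,
  Gamma_p phi = r_p,   with   (Gamma_p)_{ij} = gamma(|i - j|),
                       (r_p)_i = gamma(i),   i,j = 1..p.
Substitute the sample gammas (Toeplitz matrix and right-hand side of size 2):
  Gamma_p = [[4.4448, 0.6364], [0.6364, 4.4448]]
  r_p     = [0.6364, -1.1496]
Written out:
  4.4448 phi_1 + 0.6364 phi_2 = 0.6364
  0.6364 phi_1 + 4.4448 phi_2 = -1.1496
Solve by Cramer's rule:
  det = gamma(0)^2 - gamma(1)^2 = (4.4448)^2 - (0.6364)^2 = 19.75624704 - 0.40500496 = 19.35124208
  phi_hat_1 = [gamma(1) gamma(0) - gamma(1) gamma(2)] / det = [(0.6364)(4.4448) - (0.6364)(-1.1496)] / 19.35124208 = 3.56027616 / 19.35124208 = 0.184
  phi_hat_2 = [gamma(0) gamma(2) - gamma(1)^2] / det = [(4.4448)(-1.1496) - (0.6364)^2] / 19.35124208 = -5.51474704 / 19.35124208 = -0.285
So phi_hat = [0.1840, -0.2850].
Therefore phi_hat_1 = 0.1840.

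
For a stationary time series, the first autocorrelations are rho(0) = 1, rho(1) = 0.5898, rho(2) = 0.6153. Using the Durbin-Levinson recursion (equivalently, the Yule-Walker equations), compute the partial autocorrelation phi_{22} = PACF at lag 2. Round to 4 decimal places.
\phi_{22} = 0.4101

The PACF at lag k is phi_{kk}, the last component of the solution
to the Yule-Walker system G_k phi = r_k where
  (G_k)_{ij} = rho(|i - j|), (r_k)_i = rho(i), i,j = 1..k.
Equivalently, Durbin-Levinson gives phi_{kk} iteratively:
  phi_{11} = rho(1)
  phi_{kk} = [rho(k) - sum_{j=1..k-1} phi_{k-1,j} rho(k-j)]
            / [1 - sum_{j=1..k-1} phi_{k-1,j} rho(j)],
  phi_{k,j} = phi_{k-1,j} - phi_{kk} phi_{k-1,k-j},  j = 1..k-1.
Step k = 1:
  phi_11 = rho(1) = 0.5898.
Step k = 2:
  phi_22 = [rho(2) - phi_11 rho(1)] / [1 - phi_11 rho(1)] = [0.6153 - (0.5898)(0.5898)] / [1 - (0.5898)(0.5898)]
         = 0.26743596 / 0.65213596 = 0.4101.
Therefore phi_{22} = 0.4101.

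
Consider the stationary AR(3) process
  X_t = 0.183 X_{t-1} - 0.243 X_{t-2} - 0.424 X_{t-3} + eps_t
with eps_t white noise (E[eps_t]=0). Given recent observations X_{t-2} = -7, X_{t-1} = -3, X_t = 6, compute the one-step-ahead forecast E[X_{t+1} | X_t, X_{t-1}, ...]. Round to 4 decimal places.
E[X_{t+1} \mid \mathcal F_t] = 4.7950

For an AR(p) model X_t = c + sum_i phi_i X_{t-i} + eps_t, the
one-step-ahead conditional mean is
  E[X_{t+1} | X_t, ...] = c + sum_i phi_i X_{t+1-i}.
Substitute known values:
  E[X_{t+1} | ...] = (0.183) * (6) + (-0.243) * (-3) + (-0.424) * (-7)
                   = 4.7950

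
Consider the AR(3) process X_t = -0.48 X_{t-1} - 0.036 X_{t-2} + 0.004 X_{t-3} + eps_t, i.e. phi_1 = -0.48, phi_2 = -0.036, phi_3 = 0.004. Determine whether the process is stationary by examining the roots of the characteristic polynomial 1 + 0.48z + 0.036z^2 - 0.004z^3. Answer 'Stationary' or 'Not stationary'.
\text{Stationary}

The AR(p) characteristic polynomial is P(z) = 1 + 0.48z + 0.036z^2 - 0.004z^3.
Stationarity requires all roots to lie outside the unit circle, i.e. |z| > 1 for every root.
Degree 3: look for a simple real root z0 first, then factor out (1 - z/z0) and solve the remaining quadratic.
Testing z0 = -5: P(-5) = 1 + (0.48)(-5) + (0.036)(-5)^2 + (-0.004)(-5)^3
  = 1 + (-2.4) + (0.9) + (0.5) = 0.  So z_0 = -5 is a root, |z_0| = 5.
Divide out the factor (1 + 0.2 z) = (1 - z/z0) (since 1/z0 = -0.2):
  P(z) = (1 + 0.2 z)(1 + (0.28) z + (-0.02) z^2)
  [check: z-coef 0.28 - (-0.2) = 0.48; z^2-coef -0.02 - (-0.2)(0.28) = 0.036; z^3-coef -(-0.2)(-0.02) = -0.004.]
Remaining roots from the quadratic factor 1 + (0.28) z + (-0.02) z^2:
  Set 1 + (0.28) z + (-0.02) z^2 = 0, i.e. a z^2 + b z + c = 0 with a = -0.02, b = 0.28, c = 1.
  Discriminant D = b^2 - 4ac = (0.28)^2 - 4*(-0.02)*1 = 0.0784 - (-0.08) = 0.1584.
  D >= 0, so the roots are real: z = (-b +/- sqrt(D)) / (2a) = (-0.28 +/- 0.397995) / (-0.04).
    z_1 = (-0.28 + 0.397995) / (-0.04) = -2.9499,   |z_1| = 2.9499.
    z_2 = (-0.28 - 0.397995) / (-0.04) = 16.9499,   |z_2| = 16.9499.
Moduli of all roots: 5.0000, 2.9499, 16.9499.
All moduli strictly greater than 1? Yes.
Verdict: Stationary.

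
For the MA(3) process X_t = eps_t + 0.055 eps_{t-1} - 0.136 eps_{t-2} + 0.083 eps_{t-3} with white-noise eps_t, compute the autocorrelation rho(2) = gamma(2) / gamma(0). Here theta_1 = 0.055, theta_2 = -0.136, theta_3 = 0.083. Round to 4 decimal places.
\rho(2) = -0.1278

For an MA(q) process with theta_0 = 1, the autocovariance is
  gamma(k) = sigma^2 * sum_{i=0..q-k} theta_i * theta_{i+k},
and rho(k) = gamma(k) / gamma(0). Sigma^2 cancels.
  numerator   = (1)*(-0.136) + (0.055)*(0.083) = -0.131435.
  denominator = (1)^2 + (0.055)^2 + (-0.136)^2 + (0.083)^2 = 1.02841.
  rho(2) = -0.131435 / 1.02841 = -0.1278.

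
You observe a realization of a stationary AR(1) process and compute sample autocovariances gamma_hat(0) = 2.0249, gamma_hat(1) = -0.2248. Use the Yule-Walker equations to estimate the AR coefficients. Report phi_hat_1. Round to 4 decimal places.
\hat\phi_{1} = -0.1110

The Yule-Walker equations for an AR(p) process read, in matrix form,
  Gamma_p phi = r_p,   with   (Gamma_p)_{ij} = gamma(|i - j|),
                       (r_p)_i = gamma(i),   i,j = 1..p.
Substitute the sample gammas (Toeplitz matrix and right-hand side of size 1):
  Gamma_p = [[2.0249]]
  r_p     = [-0.2248]
With p = 1 this is the single equation gamma(0) phi_1 = gamma(1):
  phi_hat_1 = gamma(1) / gamma(0) = -0.2248 / 2.0249 = -0.1110.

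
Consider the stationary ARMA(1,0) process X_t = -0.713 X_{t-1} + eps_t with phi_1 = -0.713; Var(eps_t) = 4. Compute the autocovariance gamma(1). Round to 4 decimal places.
\gamma(1) = -5.8011

Multiply the model equation by X_{t-k} and take expectations. With theta_0 = psi_0 = 1 and psi_j the MA(infinity) weights, this gives
  gamma(k) - sum_i phi_i gamma(k-i) = c_k,
  c_k = sigma^2 * sum_{j=k..q} theta_j psi_{j-k}   (c_k = 0 for k > q),
using gamma(-m) = gamma(m).
Pure AR (q = 0): c_0 = sigma^2 = 4, c_k = 0 for k >= 1.
Equations for k = 0 and k = 1 (AR order 1):
  gamma(0) = phi_1 gamma(1) + c_0
  gamma(1) = phi_1 gamma(0) + c_1
Substituting the second into the first: gamma(0) (1 - phi_1^2) = c_0 + phi_1 c_1, so
  gamma(0) = c_0 / (1 - phi_1^2) = 4 / (1 - (-0.713)^2) = 4 / 0.491631 = 8.136183.
  gamma(1) = phi_1 gamma(0) = (-0.713)(8.136183) = -5.801099.
Therefore gamma(1) = -5.8011 (to 4 decimal places).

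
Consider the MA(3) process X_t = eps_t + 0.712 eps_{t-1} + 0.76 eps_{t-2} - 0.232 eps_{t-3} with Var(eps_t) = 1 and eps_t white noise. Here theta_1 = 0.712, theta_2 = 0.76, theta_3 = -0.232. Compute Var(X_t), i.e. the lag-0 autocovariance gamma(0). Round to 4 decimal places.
\gamma(0) = 2.1384

For an MA(q) process X_t = eps_t + sum_i theta_i eps_{t-i} with
Var(eps_t) = sigma^2, the variance is
  gamma(0) = sigma^2 * (1 + sum_i theta_i^2).
  sum_i theta_i^2 = (0.712)^2 + (0.76)^2 + (-0.232)^2 = 0.506944 + 0.5776 + 0.053824 = 1.138368.
  gamma(0) = 1 * (1 + 1.138368) = 1 * 2.138368 = 2.138368, which rounds to 2.1384.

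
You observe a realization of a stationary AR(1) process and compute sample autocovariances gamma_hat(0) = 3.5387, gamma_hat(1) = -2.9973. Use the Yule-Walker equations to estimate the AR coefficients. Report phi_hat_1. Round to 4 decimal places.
\hat\phi_{1} = -0.8470

The Yule-Walker equations for an AR(p) process read, in matrix form,
  Gamma_p phi = r_p,   with   (Gamma_p)_{ij} = gamma(|i - j|),
                       (r_p)_i = gamma(i),   i,j = 1..p.
Substitute the sample gammas (Toeplitz matrix and right-hand side of size 1):
  Gamma_p = [[3.5387]]
  r_p     = [-2.9973]
With p = 1 this is the single equation gamma(0) phi_1 = gamma(1):
  phi_hat_1 = gamma(1) / gamma(0) = -2.9973 / 3.5387 = -0.8470.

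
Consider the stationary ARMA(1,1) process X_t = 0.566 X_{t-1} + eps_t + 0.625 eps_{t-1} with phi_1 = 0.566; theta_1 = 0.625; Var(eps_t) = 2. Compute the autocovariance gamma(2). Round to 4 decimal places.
\gamma(2) = 2.6854

Multiply the model equation by X_{t-k} and take expectations. With theta_0 = psi_0 = 1 and psi_j the MA(infinity) weights, this gives
  gamma(k) - sum_i phi_i gamma(k-i) = c_k,
  c_k = sigma^2 * sum_{j=k..q} theta_j psi_{j-k}   (c_k = 0 for k > q),
using gamma(-m) = gamma(m).
psi-weights needed (psi_j = theta_j + sum_i phi_i psi_{j-i}):
  psi_1 = theta_1 + phi_1 = 0.625 + (0.566) = 1.191
Right-hand sides:
  c_0 = sigma^2 (1 + theta_1 psi_1) = 2 * (1 + (0.625)(1.191)) = 2 * 1.744375 = 3.48875
  c_1 = sigma^2 theta_1 = 2 * (0.625) = 1.25
  c_2 = 0
Equations for k = 0 and k = 1 (AR order 1):
  gamma(0) = phi_1 gamma(1) + c_0
  gamma(1) = phi_1 gamma(0) + c_1
Substituting the second into the first: gamma(0) (1 - phi_1^2) = c_0 + phi_1 c_1, so
  gamma(0) = (c_0 + phi_1 c_1) / (1 - phi_1^2) = (3.48875 + (0.566)(1.25)) / (1 - (0.566)^2) = 4.19625 / 0.679644 = 6.174188.
  gamma(1) = phi_1 gamma(0) + c_1 = (0.566)(6.174188) + (1.25) = 4.744591.
For k = 2 (> q): gamma(2) = phi_1 gamma(1) = (0.566)(4.744591) = 2.685438.
Therefore gamma(2) = 2.6854 (to 4 decimal places).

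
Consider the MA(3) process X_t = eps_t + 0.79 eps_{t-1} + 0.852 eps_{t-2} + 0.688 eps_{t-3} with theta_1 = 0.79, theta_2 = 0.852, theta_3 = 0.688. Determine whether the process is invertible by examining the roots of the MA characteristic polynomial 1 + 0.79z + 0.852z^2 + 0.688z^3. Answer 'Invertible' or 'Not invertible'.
\text{Invertible}

The MA(q) characteristic polynomial is P(z) = 1 + 0.79z + 0.852z^2 + 0.688z^3.
Invertibility requires all roots to lie outside the unit circle, i.e. |z| > 1 for every root.
Degree 3: look for a simple real root z0 first, then factor out (1 - z/z0) and solve the remaining quadratic.
Testing z0 = -1.25: P(-1.25) = 1 + (0.79)(-1.25) + (0.852)(-1.25)^2 + (0.688)(-1.25)^3
  = 1 + (-0.9875) + (1.33125) + (-1.34375) = 0.  So z_0 = -1.25 is a root, |z_0| = 1.25.
Divide out the factor (1 + 0.8 z) = (1 - z/z0) (since 1/z0 = -0.8):
  P(z) = (1 + 0.8 z)(1 + (-0.01) z + (0.86) z^2)
  [check: z-coef -0.01 - (-0.8) = 0.79; z^2-coef 0.86 - (-0.8)(-0.01) = 0.852; z^3-coef -(-0.8)(0.86) = 0.688.]
Remaining roots from the quadratic factor 1 + (-0.01) z + (0.86) z^2:
  Set 1 + (-0.01) z + (0.86) z^2 = 0, i.e. a z^2 + b z + c = 0 with a = 0.86, b = -0.01, c = 1.
  Discriminant D = b^2 - 4ac = (-0.01)^2 - 4*(0.86)*1 = 0.0001 - (3.44) = -3.4399.
  D < 0, so the roots are the complex-conjugate pair z = (-b +/- i sqrt(-D)) / (2a) = 0.0058 +/- 1.0783i.
  For a conjugate pair |z|^2 = z * conj(z) = (product of roots) = c/a = 1/(0.86) = 1.162791, so |z| = sqrt(1.162791) = 1.0783 for both roots.
Moduli of all roots: 1.2500, 1.0783, 1.0783.
All moduli strictly greater than 1? Yes.
Verdict: Invertible.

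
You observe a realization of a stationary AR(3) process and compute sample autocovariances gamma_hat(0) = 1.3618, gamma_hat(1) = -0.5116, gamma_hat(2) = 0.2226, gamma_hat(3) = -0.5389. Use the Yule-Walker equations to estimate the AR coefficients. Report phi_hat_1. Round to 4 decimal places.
\hat\phi_{1} = -0.3560

The Yule-Walker equations for an AR(p) process read, in matrix form,
  Gamma_p phi = r_p,   with   (Gamma_p)_{ij} = gamma(|i - j|),
                       (r_p)_i = gamma(i),   i,j = 1..p.
Substitute the sample gammas (Toeplitz matrix and right-hand side of size 3):
  Gamma_p = [[1.3618, -0.5116, 0.2226], [-0.5116, 1.3618, -0.5116], [0.2226, -0.5116, 1.3618]]
  r_p     = [-0.5116, 0.2226, -0.5389]
Written out (R1..R3):
  (R1) 1.3618 phi_1 - 0.5116 phi_2 + 0.2226 phi_3 = -0.5116
  (R2) -0.5116 phi_1 + 1.3618 phi_2 - 0.5116 phi_3 = 0.2226
  (R3) 0.2226 phi_1 - 0.5116 phi_2 + 1.3618 phi_3 = -0.5389
Gaussian elimination:
  R2 <- R2 - (-0.5116/1.3618) R1 = R2 - (-0.375679) R1:  1.169602 phi_2 - 0.427974 phi_3 = 0.030402
  R3 <- R3 - (0.2226/1.3618) R1 = R3 - (0.16346) R1:  -0.427974 phi_2 + 1.325414 phi_3 = -0.455274
  R3 <- R3 - (-0.427974/1.169602) R2 = R3 - (-0.365914) R2:  1.168812 phi_3 = -0.444149
Back-substitution:
  phi_hat_3 = -0.444149 / 1.168812 = -0.38
  phi_hat_2 = (0.030402 - (-0.427974)(-0.38)) / 1.169602 = -0.113054
  phi_hat_1 = (-0.5116 - (-0.5116)(-0.113054) - (0.2226)(-0.38)) / 1.3618 = -0.356036
So phi_hat = [-0.3560, -0.1131, -0.3800].
Therefore phi_hat_1 = -0.3560.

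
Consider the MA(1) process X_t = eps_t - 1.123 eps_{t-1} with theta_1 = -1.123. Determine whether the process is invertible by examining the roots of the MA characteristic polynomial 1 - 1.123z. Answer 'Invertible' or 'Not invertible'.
\text{Not invertible}

The MA(q) characteristic polynomial is P(z) = 1 - 1.123z.
Invertibility requires all roots to lie outside the unit circle, i.e. |z| > 1 for every root.
This is linear in z: 1 + (-1.123) z = 0  =>  z = -1/(-1.123) = 0.890472,  |z| = 0.890472.
Moduli of all roots: 0.8905.
All moduli strictly greater than 1? No.
Verdict: Not invertible.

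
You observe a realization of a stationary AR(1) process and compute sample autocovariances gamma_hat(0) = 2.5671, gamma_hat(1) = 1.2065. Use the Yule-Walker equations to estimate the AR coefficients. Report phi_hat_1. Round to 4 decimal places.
\hat\phi_{1} = 0.4700

The Yule-Walker equations for an AR(p) process read, in matrix form,
  Gamma_p phi = r_p,   with   (Gamma_p)_{ij} = gamma(|i - j|),
                       (r_p)_i = gamma(i),   i,j = 1..p.
Substitute the sample gammas (Toeplitz matrix and right-hand side of size 1):
  Gamma_p = [[2.5671]]
  r_p     = [1.2065]
With p = 1 this is the single equation gamma(0) phi_1 = gamma(1):
  phi_hat_1 = gamma(1) / gamma(0) = 1.2065 / 2.5671 = 0.4700.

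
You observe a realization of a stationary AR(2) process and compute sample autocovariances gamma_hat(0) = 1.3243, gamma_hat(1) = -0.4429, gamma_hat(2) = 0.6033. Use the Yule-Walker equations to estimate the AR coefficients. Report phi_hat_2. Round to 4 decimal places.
\hat\phi_{2} = 0.3870

The Yule-Walker equations for an AR(p) process read, in matrix form,
  Gamma_p phi = r_p,   with   (Gamma_p)_{ij} = gamma(|i - j|),
                       (r_p)_i = gamma(i),   i,j = 1..p.
Substitute the sample gammas (Toeplitz matrix and right-hand side of size 2):
  Gamma_p = [[1.3243, -0.4429], [-0.4429, 1.3243]]
  r_p     = [-0.4429, 0.6033]
Written out:
  1.3243 phi_1 - 0.4429 phi_2 = -0.4429
  -0.4429 phi_1 + 1.3243 phi_2 = 0.6033
Solve by Cramer's rule:
  det = gamma(0)^2 - gamma(1)^2 = (1.3243)^2 - (-0.4429)^2 = 1.75377049 - 0.19616041 = 1.55761008
  phi_hat_1 = [gamma(1) gamma(0) - gamma(1) gamma(2)] / det = [(-0.4429)(1.3243) - (-0.4429)(0.6033)] / 1.55761008 = -0.3193309 / 1.55761008 = -0.205
  phi_hat_2 = [gamma(0) gamma(2) - gamma(1)^2] / det = [(1.3243)(0.6033) - (-0.4429)^2] / 1.55761008 = 0.60278978 / 1.55761008 = 0.387
So phi_hat = [-0.2050, 0.3870].
Therefore phi_hat_2 = 0.3870.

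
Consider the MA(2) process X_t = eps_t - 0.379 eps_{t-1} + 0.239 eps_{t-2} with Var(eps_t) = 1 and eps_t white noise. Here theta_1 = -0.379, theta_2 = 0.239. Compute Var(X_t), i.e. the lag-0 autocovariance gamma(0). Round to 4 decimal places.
\gamma(0) = 1.2008

For an MA(q) process X_t = eps_t + sum_i theta_i eps_{t-i} with
Var(eps_t) = sigma^2, the variance is
  gamma(0) = sigma^2 * (1 + sum_i theta_i^2).
  sum_i theta_i^2 = (-0.379)^2 + (0.239)^2 = 0.143641 + 0.057121 = 0.200762.
  gamma(0) = 1 * (1 + 0.200762) = 1 * 1.200762 = 1.200762, which rounds to 1.2008.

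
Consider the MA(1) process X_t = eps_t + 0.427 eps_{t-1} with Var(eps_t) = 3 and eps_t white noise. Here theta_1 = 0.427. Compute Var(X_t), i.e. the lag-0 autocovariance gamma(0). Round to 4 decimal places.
\gamma(0) = 3.5470

For an MA(q) process X_t = eps_t + sum_i theta_i eps_{t-i} with
Var(eps_t) = sigma^2, the variance is
  gamma(0) = sigma^2 * (1 + sum_i theta_i^2).
  sum_i theta_i^2 = (0.427)^2 = 0.182329.
  gamma(0) = 3 * (1 + 0.182329) = 3 * 1.182329 = 3.546987, which rounds to 3.5470.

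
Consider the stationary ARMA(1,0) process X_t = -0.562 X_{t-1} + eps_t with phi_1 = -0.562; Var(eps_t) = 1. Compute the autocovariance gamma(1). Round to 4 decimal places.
\gamma(1) = -0.8215

Multiply the model equation by X_{t-k} and take expectations. With theta_0 = psi_0 = 1 and psi_j the MA(infinity) weights, this gives
  gamma(k) - sum_i phi_i gamma(k-i) = c_k,
  c_k = sigma^2 * sum_{j=k..q} theta_j psi_{j-k}   (c_k = 0 for k > q),
using gamma(-m) = gamma(m).
Pure AR (q = 0): c_0 = sigma^2 = 1, c_k = 0 for k >= 1.
Equations for k = 0 and k = 1 (AR order 1):
  gamma(0) = phi_1 gamma(1) + c_0
  gamma(1) = phi_1 gamma(0) + c_1
Substituting the second into the first: gamma(0) (1 - phi_1^2) = c_0 + phi_1 c_1, so
  gamma(0) = c_0 / (1 - phi_1^2) = 1 / (1 - (-0.562)^2) = 1 / 0.684156 = 1.461655.
  gamma(1) = phi_1 gamma(0) = (-0.562)(1.461655) = -0.82145.
Therefore gamma(1) = -0.8215 (to 4 decimal places).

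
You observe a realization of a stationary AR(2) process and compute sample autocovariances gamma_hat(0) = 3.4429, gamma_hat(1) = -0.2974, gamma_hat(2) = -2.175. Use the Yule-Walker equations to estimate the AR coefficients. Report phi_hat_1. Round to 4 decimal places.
\hat\phi_{1} = -0.1420

The Yule-Walker equations for an AR(p) process read, in matrix form,
  Gamma_p phi = r_p,   with   (Gamma_p)_{ij} = gamma(|i - j|),
                       (r_p)_i = gamma(i),   i,j = 1..p.
Substitute the sample gammas (Toeplitz matrix and right-hand side of size 2):
  Gamma_p = [[3.4429, -0.2974], [-0.2974, 3.4429]]
  r_p     = [-0.2974, -2.175]
Written out:
  3.4429 phi_1 - 0.2974 phi_2 = -0.2974
  -0.2974 phi_1 + 3.4429 phi_2 = -2.175
Solve by Cramer's rule:
  det = gamma(0)^2 - gamma(1)^2 = (3.4429)^2 - (-0.2974)^2 = 11.85356041 - 0.08844676 = 11.76511365
  phi_hat_1 = [gamma(1) gamma(0) - gamma(1) gamma(2)] / det = [(-0.2974)(3.4429) - (-0.2974)(-2.175)] / 11.76511365 = -1.67076346 / 11.76511365 = -0.142
  phi_hat_2 = [gamma(0) gamma(2) - gamma(1)^2] / det = [(3.4429)(-2.175) - (-0.2974)^2] / 11.76511365 = -7.57675426 / 11.76511365 = -0.644
So phi_hat = [-0.1420, -0.6440].
Therefore phi_hat_1 = -0.1420.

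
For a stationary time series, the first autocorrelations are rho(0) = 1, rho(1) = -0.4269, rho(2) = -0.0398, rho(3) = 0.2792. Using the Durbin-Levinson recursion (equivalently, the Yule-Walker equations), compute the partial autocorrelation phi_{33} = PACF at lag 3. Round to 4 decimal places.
\phi_{33} = 0.1870

The PACF at lag k is phi_{kk}, the last component of the solution
to the Yule-Walker system G_k phi = r_k where
  (G_k)_{ij} = rho(|i - j|), (r_k)_i = rho(i), i,j = 1..k.
Equivalently, Durbin-Levinson gives phi_{kk} iteratively:
  phi_{11} = rho(1)
  phi_{kk} = [rho(k) - sum_{j=1..k-1} phi_{k-1,j} rho(k-j)]
            / [1 - sum_{j=1..k-1} phi_{k-1,j} rho(j)],
  phi_{k,j} = phi_{k-1,j} - phi_{kk} phi_{k-1,k-j},  j = 1..k-1.
Step k = 1:
  phi_11 = rho(1) = -0.4269.
Step k = 2:
  phi_22 = [rho(2) - phi_11 rho(1)] / [1 - phi_11 rho(1)] = [-0.0398 - (-0.4269)(-0.4269)] / [1 - (-0.4269)(-0.4269)]
         = -0.22204361 / 0.81775639 = -0.271528.
  Update: phi_21 = phi_11 - phi_22 phi_11 = -0.4269 - (-0.271528)(-0.4269) = -0.542815.
Step k = 3:
  phi_33 = [rho(3) - phi_21 rho(2) - phi_22 rho(1)] / [1 - phi_21 rho(1) - phi_22 rho(2)]
    numerator   = 0.2792 - (-0.542815)(-0.0398) - (-0.271528)(-0.4269) = 0.14168073
    denominator = 1 - (-0.542815)(-0.4269) - (-0.271528)(-0.0398) = 0.75746537
  phi_33 = 0.14168073 / 0.75746537 = 0.187.
Therefore phi_{33} = 0.1870.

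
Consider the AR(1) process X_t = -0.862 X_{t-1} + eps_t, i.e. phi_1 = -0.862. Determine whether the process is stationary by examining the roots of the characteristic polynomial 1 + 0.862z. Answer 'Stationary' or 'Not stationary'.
\text{Stationary}

The AR(p) characteristic polynomial is P(z) = 1 + 0.862z.
Stationarity requires all roots to lie outside the unit circle, i.e. |z| > 1 for every root.
This is linear in z: 1 + (0.862) z = 0  =>  z = -1/(0.862) = -1.160093,  |z| = 1.160093.
Moduli of all roots: 1.1601.
All moduli strictly greater than 1? Yes.
Verdict: Stationary.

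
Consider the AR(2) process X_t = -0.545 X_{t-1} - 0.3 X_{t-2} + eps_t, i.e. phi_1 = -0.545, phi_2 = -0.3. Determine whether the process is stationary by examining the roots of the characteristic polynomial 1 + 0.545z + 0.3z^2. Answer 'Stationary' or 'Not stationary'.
\text{Stationary}

The AR(p) characteristic polynomial is P(z) = 1 + 0.545z + 0.3z^2.
Stationarity requires all roots to lie outside the unit circle, i.e. |z| > 1 for every root.
Set 1 + (0.545) z + (0.3) z^2 = 0, i.e. a z^2 + b z + c = 0 with a = 0.3, b = 0.545, c = 1.
Discriminant D = b^2 - 4ac = (0.545)^2 - 4*(0.3)*1 = 0.297025 - (1.2) = -0.902975.
D < 0, so the roots are the complex-conjugate pair z = (-b +/- i sqrt(-D)) / (2a) = -0.9083 +/- 1.5837i.
For a conjugate pair |z|^2 = z * conj(z) = (product of roots) = c/a = 1/(0.3) = 3.333333, so |z| = sqrt(3.333333) = 1.8257 for both roots.
Moduli of all roots: 1.8257, 1.8257.
All moduli strictly greater than 1? Yes.
Verdict: Stationary.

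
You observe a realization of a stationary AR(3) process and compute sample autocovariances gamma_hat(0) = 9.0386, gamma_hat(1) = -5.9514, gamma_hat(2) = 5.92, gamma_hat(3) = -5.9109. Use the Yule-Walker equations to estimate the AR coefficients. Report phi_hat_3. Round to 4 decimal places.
\hat\phi_{3} = -0.2790

The Yule-Walker equations for an AR(p) process read, in matrix form,
  Gamma_p phi = r_p,   with   (Gamma_p)_{ij} = gamma(|i - j|),
                       (r_p)_i = gamma(i),   i,j = 1..p.
Substitute the sample gammas (Toeplitz matrix and right-hand side of size 3):
  Gamma_p = [[9.0386, -5.9514, 5.92], [-5.9514, 9.0386, -5.9514], [5.92, -5.9514, 9.0386]]
  r_p     = [-5.9514, 5.92, -5.9109]
Written out (R1..R3):
  (R1) 9.0386 phi_1 - 5.9514 phi_2 + 5.92 phi_3 = -5.9514
  (R2) -5.9514 phi_1 + 9.0386 phi_2 - 5.9514 phi_3 = 5.92
  (R3) 5.92 phi_1 - 5.9514 phi_2 + 9.0386 phi_3 = -5.9109
Gaussian elimination:
  R2 <- R2 - (-5.9514/9.0386) R1 = R2 - (-0.658443) R1:  5.119944 phi_2 - 2.053419 phi_3 = 2.001344
  R3 <- R3 - (5.92/9.0386) R1 = R3 - (0.654969) R1:  -2.053419 phi_2 + 5.161185 phi_3 = -2.012919
  R3 <- R3 - (-2.053419/5.119944) R2 = R3 - (-0.401063) R2:  4.337635 phi_3 = -1.210255
Back-substitution:
  phi_hat_3 = -1.210255 / 4.337635 = -0.279013
  phi_hat_2 = (2.001344 - (-2.053419)(-0.279013)) / 5.119944 = 0.27899
  phi_hat_1 = (-5.9514 - (-5.9514)(0.27899) - (5.92)(-0.279013)) / 9.0386 = -0.291999
So phi_hat = [-0.2920, 0.2790, -0.2790].
Therefore phi_hat_3 = -0.2790.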